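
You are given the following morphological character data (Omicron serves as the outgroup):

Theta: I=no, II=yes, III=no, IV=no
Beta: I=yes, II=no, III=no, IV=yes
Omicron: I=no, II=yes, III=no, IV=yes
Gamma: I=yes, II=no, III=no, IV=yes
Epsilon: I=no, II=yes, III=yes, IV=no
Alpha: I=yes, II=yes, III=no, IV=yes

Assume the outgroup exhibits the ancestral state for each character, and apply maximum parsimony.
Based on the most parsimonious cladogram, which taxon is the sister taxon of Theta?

Epsilon

Character polarity is set by the outgroup: the derived state is whichever differs from the outgroup's state, so for II, IV the derived state is 'no', and for the remaining characters it is 'yes'.
I: derived state 'yes' in Alpha, Beta, and Gamma only — synapomorphy for {Alpha, Beta, Gamma}.
II (derived state 'no') is shared by Beta and Gamma — a synapomorphy uniting that clade.
III: derived state 'yes' in Epsilon only — an autapomorphy, so it tells us nothing about relationships among taxa.
IV: derived state 'no' in Epsilon and Theta only — synapomorphy for {Epsilon, Theta}.
Most parsimonious ingroup topology: ((Theta,Epsilon),((Gamma,Beta),Alpha)).
Theta and Epsilon form a cherry on this tree, so they are sister taxa.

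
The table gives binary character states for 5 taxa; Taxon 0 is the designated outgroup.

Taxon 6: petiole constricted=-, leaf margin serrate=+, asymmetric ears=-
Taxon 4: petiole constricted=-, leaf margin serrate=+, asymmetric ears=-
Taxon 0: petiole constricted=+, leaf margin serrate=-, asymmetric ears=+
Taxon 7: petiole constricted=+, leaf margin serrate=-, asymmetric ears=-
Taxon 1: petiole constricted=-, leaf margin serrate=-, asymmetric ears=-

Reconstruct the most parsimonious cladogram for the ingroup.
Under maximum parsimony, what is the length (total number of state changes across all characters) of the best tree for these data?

3

Character polarity is set by the outgroup: the derived state is whichever differs from the outgroup's state, so for petiole constricted, asymmetric ears the derived state is '-', and for the remaining characters it is '+'.
petiole constricted (derived state '-') is shared by Taxon 1, Taxon 4, and Taxon 6 — a synapomorphy uniting that clade.
leaf margin serrate (derived state '+') is shared by Taxon 4 and Taxon 6 — a synapomorphy uniting that clade.
asymmetric ears (derived state '-') is shared by all ingroup taxa — unites the whole ingroup.
Most parsimonious ingroup topology: (((Taxon 4,Taxon 6),Taxon 1),Taxon 7).
Changes per character on this tree: petiole constricted: 1; leaf margin serrate: 1; asymmetric ears: 1.
Total = 3.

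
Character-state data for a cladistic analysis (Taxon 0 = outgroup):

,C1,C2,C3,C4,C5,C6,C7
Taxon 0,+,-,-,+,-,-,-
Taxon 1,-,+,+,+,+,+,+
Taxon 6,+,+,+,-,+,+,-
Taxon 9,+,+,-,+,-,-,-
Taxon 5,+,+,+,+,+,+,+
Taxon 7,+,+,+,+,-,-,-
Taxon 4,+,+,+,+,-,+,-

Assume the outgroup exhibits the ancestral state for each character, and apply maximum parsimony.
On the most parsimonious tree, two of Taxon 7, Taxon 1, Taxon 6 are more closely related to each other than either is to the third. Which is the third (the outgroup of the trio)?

Taxon 7

Character polarity is set by the outgroup: the derived state is whichever differs from the outgroup's state, so for C1, C4 the derived state is '-', and for the remaining characters it is '+'.
C1: derived state '-' in Taxon 1 only — an autapomorphy, so it tells us nothing about relationships among taxa.
All ingroup taxa share the derived state '+' for C2; it defines the ingroup but does not resolve relationships within it.
Only Taxon 1, Taxon 4, Taxon 5, Taxon 6, and Taxon 7 show the derived state '+' for C3, supporting them as a clade.
C4: derived state '-' in Taxon 6 only — an autapomorphy, so it tells us nothing about relationships among taxa.
Only Taxon 1, Taxon 5, and Taxon 6 show the derived state '+' for C5, supporting them as a clade.
Only Taxon 1, Taxon 4, Taxon 5, and Taxon 6 show the derived state '+' for C6, supporting them as a clade.
Only Taxon 1 and Taxon 5 show the derived state '+' for C7, supporting them as a clade.
Most parsimonious ingroup topology: (((((Taxon 1,Taxon 5),Taxon 6),Taxon 4),Taxon 7),Taxon 9).
Taxon 1 and Taxon 6 share a more recent common ancestor with each other than either does with Taxon 7, so Taxon 7 is the least closely related of the three.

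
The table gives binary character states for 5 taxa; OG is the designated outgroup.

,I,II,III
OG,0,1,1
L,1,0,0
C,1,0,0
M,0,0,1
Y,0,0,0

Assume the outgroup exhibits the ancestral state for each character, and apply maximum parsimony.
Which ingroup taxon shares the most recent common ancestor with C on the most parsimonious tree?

Character polarity is set by the outgroup: the derived state is whichever differs from the outgroup's state, so for II, III the derived state is '0', and for the remaining characters it is '1'.
I: derived state '1' in C and L only — synapomorphy for {C, L}.
II (derived state '0') is shared by all ingroup taxa — unites the whole ingroup.
III (derived state '0') is shared by C, L, and Y — a synapomorphy uniting that clade.
Most parsimonious ingroup topology: (((L,C),Y),M).
C and L form a cherry on this tree, so they are sister taxa.

L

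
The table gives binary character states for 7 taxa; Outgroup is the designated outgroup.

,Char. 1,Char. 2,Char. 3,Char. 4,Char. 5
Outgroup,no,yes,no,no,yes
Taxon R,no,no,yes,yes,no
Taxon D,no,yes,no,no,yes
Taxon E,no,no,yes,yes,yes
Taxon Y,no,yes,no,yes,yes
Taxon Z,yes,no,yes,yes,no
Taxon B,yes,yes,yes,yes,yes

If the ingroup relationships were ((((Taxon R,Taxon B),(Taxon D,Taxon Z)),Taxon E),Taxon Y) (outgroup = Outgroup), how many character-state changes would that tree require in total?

Map each character onto ((((Taxon R,Taxon B),(Taxon D,Taxon Z)),Taxon E),Taxon Y) (rooted by Outgroup) and count the minimum state changes it requires (Fitch parsimony):
Char. 1: 2; Char. 2: 3; Char. 3: 2; Char. 4: 2; Char. 5: 2.
Total tree length = 11.

11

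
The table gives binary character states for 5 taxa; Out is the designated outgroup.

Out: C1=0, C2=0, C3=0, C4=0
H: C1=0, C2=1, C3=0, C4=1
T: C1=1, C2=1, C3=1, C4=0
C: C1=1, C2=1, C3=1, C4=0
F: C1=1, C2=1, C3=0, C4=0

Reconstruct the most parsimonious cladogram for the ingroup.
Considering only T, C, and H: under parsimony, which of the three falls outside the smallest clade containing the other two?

The outgroup has state '0' for every character, so '1' is the derived state throughout.
Only C, F, and T show the derived state '1' for C1, supporting them as a clade.
All ingroup taxa share the derived state '1' for C2; it defines the ingroup but does not resolve relationships within it.
Only C and T show the derived state '1' for C3, supporting them as a clade.
C4 (derived state '1') is unique to H (autapomorphy; uninformative for grouping).
Most parsimonious ingroup topology: (H,((T,C),F)).
C and T share a more recent common ancestor with each other than either does with H, so H is the least closely related of the three.

H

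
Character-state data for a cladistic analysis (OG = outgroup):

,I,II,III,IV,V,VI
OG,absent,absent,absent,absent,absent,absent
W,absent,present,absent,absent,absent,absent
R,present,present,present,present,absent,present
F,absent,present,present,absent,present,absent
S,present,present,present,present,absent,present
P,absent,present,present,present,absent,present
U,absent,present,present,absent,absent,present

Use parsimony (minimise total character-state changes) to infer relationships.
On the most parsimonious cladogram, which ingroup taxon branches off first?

W

The outgroup has state 'absent' for every character, so 'present' is the derived state throughout.
Only R and S show the derived state 'present' for I, supporting them as a clade.
II (derived state 'present') is shared by all ingroup taxa — unites the whole ingroup.
Only F, P, R, S, and U show the derived state 'present' for III, supporting them as a clade.
IV (derived state 'present') is shared by P, R, and S — a synapomorphy uniting that clade.
V (derived state 'present') is unique to F (autapomorphy; uninformative for grouping).
VI (derived state 'present') is shared by P, R, S, and U — a synapomorphy uniting that clade.
Most parsimonious ingroup topology: (W,((((R,S),P),U),F)).
W is sister to the clade containing all other ingroup taxa, so it is the earliest-diverging (most basal) ingroup lineage.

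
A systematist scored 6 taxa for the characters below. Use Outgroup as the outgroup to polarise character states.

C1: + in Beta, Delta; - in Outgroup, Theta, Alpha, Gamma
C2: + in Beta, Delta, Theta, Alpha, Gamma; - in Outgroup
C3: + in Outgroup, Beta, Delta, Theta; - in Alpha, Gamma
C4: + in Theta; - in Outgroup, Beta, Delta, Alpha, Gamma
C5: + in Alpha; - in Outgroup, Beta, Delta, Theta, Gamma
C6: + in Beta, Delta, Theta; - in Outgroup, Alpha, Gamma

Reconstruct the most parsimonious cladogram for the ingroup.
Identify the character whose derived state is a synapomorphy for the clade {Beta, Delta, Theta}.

C6

Character polarity is set by the outgroup: the derived state is whichever differs from the outgroup's state, so for C3 the derived state is '-', and for the remaining characters it is '+'.
C1 (derived state '+') is shared by Beta and Delta — a synapomorphy uniting that clade.
All ingroup taxa share the derived state '+' for C2; it defines the ingroup but does not resolve relationships within it.
C3: derived state '-' in Alpha and Gamma only — synapomorphy for {Alpha, Gamma}.
C4 (derived state '+') is unique to Theta (autapomorphy; uninformative for grouping).
C5: derived state '+' in Alpha only — an autapomorphy, so it tells us nothing about relationships among taxa.
C6 (derived state '+') is shared by Beta, Delta, and Theta — a synapomorphy uniting that clade.
Most parsimonious ingroup topology: (((Beta,Delta),Theta),(Alpha,Gamma)).
The clade {Beta, Delta, Theta} is supported by C6: its derived state '+' occurs in exactly those taxa and in no other taxon (including the outgroup).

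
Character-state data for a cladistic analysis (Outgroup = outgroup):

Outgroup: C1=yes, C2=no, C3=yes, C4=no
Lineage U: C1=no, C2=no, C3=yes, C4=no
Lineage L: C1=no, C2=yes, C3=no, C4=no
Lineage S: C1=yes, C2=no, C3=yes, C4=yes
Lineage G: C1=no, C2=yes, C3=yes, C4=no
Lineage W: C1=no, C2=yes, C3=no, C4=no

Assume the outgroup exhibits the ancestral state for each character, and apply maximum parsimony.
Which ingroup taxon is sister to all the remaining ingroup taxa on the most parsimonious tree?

Lineage S

Character polarity is set by the outgroup: the derived state is whichever differs from the outgroup's state, so for C1, C3 the derived state is 'no', and for the remaining characters it is 'yes'.
C1: derived state 'no' in Lineage G, Lineage L, Lineage U, and Lineage W only — synapomorphy for {Lineage G, Lineage L, Lineage U, Lineage W}.
Only Lineage G, Lineage L, and Lineage W show the derived state 'yes' for C2, supporting them as a clade.
C3: derived state 'no' in Lineage L and Lineage W only — synapomorphy for {Lineage L, Lineage W}.
C4 (derived state 'yes') is unique to Lineage S (autapomorphy; uninformative for grouping).
Most parsimonious ingroup topology: ((Lineage U,((Lineage L,Lineage W),Lineage G)),Lineage S).
Lineage S is sister to the clade containing all other ingroup taxa, so it is the earliest-diverging (most basal) ingroup lineage.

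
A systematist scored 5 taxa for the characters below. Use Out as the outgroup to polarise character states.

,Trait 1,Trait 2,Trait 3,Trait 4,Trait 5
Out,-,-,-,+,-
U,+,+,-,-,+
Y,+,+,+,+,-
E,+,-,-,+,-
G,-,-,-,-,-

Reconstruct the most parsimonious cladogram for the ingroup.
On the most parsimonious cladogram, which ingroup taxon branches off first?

Character polarity is set by the outgroup: the derived state is whichever differs from the outgroup's state, so for Trait 4 the derived state is '-', and for the remaining characters it is '+'.
Only E, U, and Y show the derived state '+' for Trait 1, supporting them as a clade.
Only U and Y show the derived state '+' for Trait 2, supporting them as a clade.
Trait 3 (derived state '+') is unique to Y (autapomorphy; uninformative for grouping).
Trait 4 (state '-') occurs in G and U but conflicts with the nesting implied by the other characters — most parsimoniously interpreted as homoplasy.
Trait 5 (derived state '+') is unique to U (autapomorphy; uninformative for grouping).
Most parsimonious ingroup topology: (((U,Y),E),G).
G is sister to the clade containing all other ingroup taxa, so it is the earliest-diverging (most basal) ingroup lineage.

G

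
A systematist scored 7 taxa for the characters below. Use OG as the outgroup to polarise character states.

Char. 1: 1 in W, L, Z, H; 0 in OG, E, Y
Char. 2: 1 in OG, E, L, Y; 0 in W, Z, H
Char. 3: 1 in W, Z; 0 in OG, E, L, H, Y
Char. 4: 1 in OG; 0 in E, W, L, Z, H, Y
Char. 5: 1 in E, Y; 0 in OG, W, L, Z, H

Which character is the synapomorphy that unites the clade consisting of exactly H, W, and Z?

Char. 2

Character polarity is set by the outgroup: the derived state is whichever differs from the outgroup's state, so for Char. 2, Char. 4 the derived state is '0', and for the remaining characters it is '1'.
Char. 1 (derived state '1') is shared by H, L, W, and Z — a synapomorphy uniting that clade.
Char. 2 (derived state '0') is shared by H, W, and Z — a synapomorphy uniting that clade.
Only W and Z show the derived state '1' for Char. 3, supporting them as a clade.
Char. 4 (derived state '0') is shared by all ingroup taxa — unites the whole ingroup.
Char. 5: derived state '1' in E and Y only — synapomorphy for {E, Y}.
Most parsimonious ingroup topology: ((E,Y),(((W,Z),H),L)).
The clade {H, W, Z} is supported by Char. 2: its derived state '0' occurs in exactly those taxa and in no other taxon (including the outgroup).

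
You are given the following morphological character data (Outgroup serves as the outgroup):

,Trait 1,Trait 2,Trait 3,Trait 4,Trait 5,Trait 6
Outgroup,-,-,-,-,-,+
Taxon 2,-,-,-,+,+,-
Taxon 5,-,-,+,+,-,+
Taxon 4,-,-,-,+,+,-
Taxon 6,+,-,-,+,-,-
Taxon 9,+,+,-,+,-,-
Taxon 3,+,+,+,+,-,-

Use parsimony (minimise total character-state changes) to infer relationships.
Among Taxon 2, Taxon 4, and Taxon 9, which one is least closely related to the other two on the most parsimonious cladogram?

Taxon 9

Character polarity is set by the outgroup: the derived state is whichever differs from the outgroup's state, so for Trait 6 the derived state is '-', and for the remaining characters it is '+'.
Trait 1: derived state '+' in Taxon 3, Taxon 6, and Taxon 9 only — synapomorphy for {Taxon 3, Taxon 6, Taxon 9}.
Trait 2: derived state '+' in Taxon 3 and Taxon 9 only — synapomorphy for {Taxon 3, Taxon 9}.
Trait 3 (state '+') occurs in Taxon 3 and Taxon 5 but conflicts with the nesting implied by the other characters — most parsimoniously interpreted as homoplasy.
All ingroup taxa share the derived state '+' for Trait 4; it defines the ingroup but does not resolve relationships within it.
Only Taxon 2 and Taxon 4 show the derived state '+' for Trait 5, supporting them as a clade.
Trait 6 (derived state '-') is shared by Taxon 2, Taxon 3, Taxon 4, Taxon 6, and Taxon 9 — a synapomorphy uniting that clade.
Most parsimonious ingroup topology: (((Taxon 2,Taxon 4),(Taxon 6,(Taxon 9,Taxon 3))),Taxon 5).
Taxon 2 and Taxon 4 share a more recent common ancestor with each other than either does with Taxon 9, so Taxon 9 is the least closely related of the three.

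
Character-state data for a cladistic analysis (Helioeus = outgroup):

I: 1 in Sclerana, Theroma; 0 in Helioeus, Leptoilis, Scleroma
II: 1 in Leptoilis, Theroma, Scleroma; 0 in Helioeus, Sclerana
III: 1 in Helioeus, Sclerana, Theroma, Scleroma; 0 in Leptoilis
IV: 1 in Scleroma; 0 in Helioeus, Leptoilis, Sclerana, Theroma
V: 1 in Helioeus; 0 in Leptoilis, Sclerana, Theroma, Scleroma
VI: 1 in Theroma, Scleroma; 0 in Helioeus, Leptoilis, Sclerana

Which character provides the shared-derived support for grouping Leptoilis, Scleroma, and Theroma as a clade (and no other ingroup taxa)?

II

Character polarity is set by the outgroup: the derived state is whichever differs from the outgroup's state, so for III, V the derived state is '0', and for the remaining characters it is '1'.
I (state '1') occurs in Sclerana and Theroma but conflicts with the nesting implied by the other characters — most parsimoniously interpreted as homoplasy.
II (derived state '1') is shared by Leptoilis, Scleroma, and Theroma — a synapomorphy uniting that clade.
III (derived state '0') is unique to Leptoilis (autapomorphy; uninformative for grouping).
IV: derived state '1' in Scleroma only — an autapomorphy, so it tells us nothing about relationships among taxa.
All ingroup taxa share the derived state '0' for V; it defines the ingroup but does not resolve relationships within it.
VI (derived state '1') is shared by Scleroma and Theroma — a synapomorphy uniting that clade.
Most parsimonious ingroup topology: ((Leptoilis,(Theroma,Scleroma)),Sclerana).
The clade {Leptoilis, Scleroma, Theroma} is supported by II: its derived state '1' occurs in exactly those taxa and in no other taxon (including the outgroup).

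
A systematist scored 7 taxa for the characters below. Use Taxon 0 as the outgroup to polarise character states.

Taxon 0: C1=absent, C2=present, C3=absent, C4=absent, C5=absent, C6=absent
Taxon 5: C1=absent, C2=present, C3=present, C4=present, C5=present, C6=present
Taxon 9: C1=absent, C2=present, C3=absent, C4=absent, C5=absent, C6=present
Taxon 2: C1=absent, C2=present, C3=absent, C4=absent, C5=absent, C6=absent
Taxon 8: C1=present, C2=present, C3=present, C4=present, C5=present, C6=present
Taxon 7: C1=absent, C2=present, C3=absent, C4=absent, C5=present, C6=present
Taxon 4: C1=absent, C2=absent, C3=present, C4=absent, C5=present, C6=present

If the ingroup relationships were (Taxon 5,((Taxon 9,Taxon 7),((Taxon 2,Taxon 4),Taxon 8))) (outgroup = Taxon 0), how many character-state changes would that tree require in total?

12

Map each character onto (Taxon 5,((Taxon 9,Taxon 7),((Taxon 2,Taxon 4),Taxon 8))) (rooted by Taxon 0) and count the minimum state changes it requires (Fitch parsimony):
C1: 1; C2: 1; C3: 3; C4: 2; C5: 3; C6: 2.
Total tree length = 12.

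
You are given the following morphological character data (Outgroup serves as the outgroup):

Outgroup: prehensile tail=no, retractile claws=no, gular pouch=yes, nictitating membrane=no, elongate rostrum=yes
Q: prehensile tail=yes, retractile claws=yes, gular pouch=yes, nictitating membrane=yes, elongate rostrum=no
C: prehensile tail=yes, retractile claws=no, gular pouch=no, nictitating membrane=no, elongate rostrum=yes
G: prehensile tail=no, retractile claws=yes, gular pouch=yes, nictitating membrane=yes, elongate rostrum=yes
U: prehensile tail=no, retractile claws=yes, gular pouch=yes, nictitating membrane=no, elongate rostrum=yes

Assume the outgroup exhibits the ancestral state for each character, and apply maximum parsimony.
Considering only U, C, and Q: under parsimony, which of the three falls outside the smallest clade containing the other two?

Character polarity is set by the outgroup: the derived state is whichever differs from the outgroup's state, so for gular pouch, elongate rostrum the derived state is 'no', and for the remaining characters it is 'yes'.
prehensile tail (state 'yes') occurs in C and Q but conflicts with the nesting implied by the other characters — most parsimoniously interpreted as homoplasy.
retractile claws: derived state 'yes' in G, Q, and U only — synapomorphy for {G, Q, U}.
gular pouch (derived state 'no') is unique to C (autapomorphy; uninformative for grouping).
nictitating membrane (derived state 'yes') is shared by G and Q — a synapomorphy uniting that clade.
elongate rostrum (derived state 'no') is unique to Q (autapomorphy; uninformative for grouping).
Most parsimonious ingroup topology: (((Q,G),U),C).
U and Q share a more recent common ancestor with each other than either does with C, so C is the least closely related of the three.

C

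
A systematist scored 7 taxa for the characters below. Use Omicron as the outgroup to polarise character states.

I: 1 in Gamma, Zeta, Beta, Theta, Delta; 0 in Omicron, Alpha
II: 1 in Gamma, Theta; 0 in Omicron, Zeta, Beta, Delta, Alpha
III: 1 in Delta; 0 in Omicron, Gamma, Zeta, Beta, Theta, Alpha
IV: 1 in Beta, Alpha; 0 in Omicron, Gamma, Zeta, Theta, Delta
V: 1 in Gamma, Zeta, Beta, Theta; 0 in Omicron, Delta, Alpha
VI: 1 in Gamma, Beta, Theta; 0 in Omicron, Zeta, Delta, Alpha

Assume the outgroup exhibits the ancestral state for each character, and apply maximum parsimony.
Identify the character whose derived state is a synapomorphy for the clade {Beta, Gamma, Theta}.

VI

The outgroup has state '0' for every character, so '1' is the derived state throughout.
I (derived state '1') is shared by Beta, Delta, Gamma, Theta, and Zeta — a synapomorphy uniting that clade.
Only Gamma and Theta show the derived state '1' for II, supporting them as a clade.
III (derived state '1') is unique to Delta (autapomorphy; uninformative for grouping).
IV groups Alpha and Beta, which is incompatible with the clades supported by the remaining characters; treating it as convergent (homoplasy) costs fewer steps than any alternative tree.
V: derived state '1' in Beta, Gamma, Theta, and Zeta only — synapomorphy for {Beta, Gamma, Theta, Zeta}.
VI (derived state '1') is shared by Beta, Gamma, and Theta — a synapomorphy uniting that clade.
Most parsimonious ingroup topology: (((((Gamma,Theta),Beta),Zeta),Delta),Alpha).
The clade {Beta, Gamma, Theta} is supported by VI: its derived state '1' occurs in exactly those taxa and in no other taxon (including the outgroup).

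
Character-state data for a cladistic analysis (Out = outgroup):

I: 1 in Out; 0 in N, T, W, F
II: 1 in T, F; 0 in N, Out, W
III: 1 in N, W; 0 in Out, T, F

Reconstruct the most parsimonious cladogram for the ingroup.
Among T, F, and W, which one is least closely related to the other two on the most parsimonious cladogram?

W

Character polarity is set by the outgroup: the derived state is whichever differs from the outgroup's state, so for I the derived state is '0', and for the remaining characters it is '1'.
All ingroup taxa share the derived state '0' for I; it defines the ingroup but does not resolve relationships within it.
Only F and T show the derived state '1' for II, supporting them as a clade.
III (derived state '1') is shared by N and W — a synapomorphy uniting that clade.
Most parsimonious ingroup topology: ((T,F),(N,W)).
F and T share a more recent common ancestor with each other than either does with W, so W is the least closely related of the three.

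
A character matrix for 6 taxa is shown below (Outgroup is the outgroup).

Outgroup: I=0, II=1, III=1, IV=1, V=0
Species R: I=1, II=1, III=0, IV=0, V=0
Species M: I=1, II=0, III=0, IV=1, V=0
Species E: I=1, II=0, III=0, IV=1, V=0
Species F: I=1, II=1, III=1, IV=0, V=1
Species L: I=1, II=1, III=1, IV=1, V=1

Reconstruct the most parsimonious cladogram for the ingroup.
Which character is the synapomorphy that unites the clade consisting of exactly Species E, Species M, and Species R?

Character polarity is set by the outgroup: the derived state is whichever differs from the outgroup's state, so for II, III, IV the derived state is '0', and for the remaining characters it is '1'.
I (derived state '1') is shared by all ingroup taxa — unites the whole ingroup.
Only Species E and Species M show the derived state '0' for II, supporting them as a clade.
Only Species E, Species M, and Species R show the derived state '0' for III, supporting them as a clade.
IV (state '0') occurs in Species F and Species R but conflicts with the nesting implied by the other characters — most parsimoniously interpreted as homoplasy.
V (derived state '1') is shared by Species F and Species L — a synapomorphy uniting that clade.
Most parsimonious ingroup topology: ((Species R,(Species M,Species E)),(Species F,Species L)).
The clade {Species E, Species M, Species R} is supported by III: its derived state '0' occurs in exactly those taxa and in no other taxon (including the outgroup).

III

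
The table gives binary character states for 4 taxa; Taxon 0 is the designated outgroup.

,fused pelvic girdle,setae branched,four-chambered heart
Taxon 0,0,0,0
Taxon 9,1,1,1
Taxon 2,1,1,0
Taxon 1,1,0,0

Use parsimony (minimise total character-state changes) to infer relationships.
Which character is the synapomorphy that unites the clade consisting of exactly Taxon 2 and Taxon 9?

setae branched

The outgroup has state '0' for every character, so '1' is the derived state throughout.
All ingroup taxa share the derived state '1' for fused pelvic girdle; it defines the ingroup but does not resolve relationships within it.
Only Taxon 2 and Taxon 9 show the derived state '1' for setae branched, supporting them as a clade.
four-chambered heart: derived state '1' in Taxon 9 only — an autapomorphy, so it tells us nothing about relationships among taxa.
Most parsimonious ingroup topology: ((Taxon 9,Taxon 2),Taxon 1).
The clade {Taxon 2, Taxon 9} is supported by setae branched: its derived state '1' occurs in exactly those taxa and in no other taxon (including the outgroup).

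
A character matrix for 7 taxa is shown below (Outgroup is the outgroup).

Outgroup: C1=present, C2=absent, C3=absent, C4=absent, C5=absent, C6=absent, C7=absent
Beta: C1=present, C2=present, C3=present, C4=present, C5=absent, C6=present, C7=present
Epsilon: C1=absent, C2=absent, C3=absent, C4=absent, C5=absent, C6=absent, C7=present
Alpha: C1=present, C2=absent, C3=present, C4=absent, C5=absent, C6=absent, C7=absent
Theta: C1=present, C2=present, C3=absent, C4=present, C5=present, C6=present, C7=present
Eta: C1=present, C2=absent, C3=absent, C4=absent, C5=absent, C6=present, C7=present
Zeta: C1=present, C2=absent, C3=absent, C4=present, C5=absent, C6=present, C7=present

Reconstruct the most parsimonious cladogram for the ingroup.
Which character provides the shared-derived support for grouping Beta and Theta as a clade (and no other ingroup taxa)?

C2

Character polarity is set by the outgroup: the derived state is whichever differs from the outgroup's state, so for C1 the derived state is 'absent', and for the remaining characters it is 'present'.
C1: derived state 'absent' in Epsilon only — an autapomorphy, so it tells us nothing about relationships among taxa.
C2 (derived state 'present') is shared by Beta and Theta — a synapomorphy uniting that clade.
C3 (state 'present') occurs in Alpha and Beta but conflicts with the nesting implied by the other characters — most parsimoniously interpreted as homoplasy.
C4 (derived state 'present') is shared by Beta, Theta, and Zeta — a synapomorphy uniting that clade.
C5 (derived state 'present') is unique to Theta (autapomorphy; uninformative for grouping).
Only Beta, Eta, Theta, and Zeta show the derived state 'present' for C6, supporting them as a clade.
C7: derived state 'present' in Beta, Epsilon, Eta, Theta, and Zeta only — synapomorphy for {Beta, Epsilon, Eta, Theta, Zeta}.
Most parsimonious ingroup topology: (((((Beta,Theta),Zeta),Eta),Epsilon),Alpha).
The clade {Beta, Theta} is supported by C2: its derived state 'present' occurs in exactly those taxa and in no other taxon (including the outgroup).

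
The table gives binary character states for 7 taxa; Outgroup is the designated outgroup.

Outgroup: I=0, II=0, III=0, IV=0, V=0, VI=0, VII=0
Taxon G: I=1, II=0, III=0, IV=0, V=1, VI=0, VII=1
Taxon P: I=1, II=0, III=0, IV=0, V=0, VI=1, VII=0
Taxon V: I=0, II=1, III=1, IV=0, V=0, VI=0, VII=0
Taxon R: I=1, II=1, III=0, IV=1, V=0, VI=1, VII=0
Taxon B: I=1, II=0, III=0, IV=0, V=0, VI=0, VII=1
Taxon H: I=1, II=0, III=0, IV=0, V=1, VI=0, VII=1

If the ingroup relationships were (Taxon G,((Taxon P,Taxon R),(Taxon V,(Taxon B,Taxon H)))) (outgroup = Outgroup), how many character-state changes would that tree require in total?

Map each character onto (Taxon G,((Taxon P,Taxon R),(Taxon V,(Taxon B,Taxon H)))) (rooted by Outgroup) and count the minimum state changes it requires (Fitch parsimony):
I: 2; II: 2; III: 1; IV: 1; V: 2; VI: 1; VII: 2.
Total tree length = 11.

11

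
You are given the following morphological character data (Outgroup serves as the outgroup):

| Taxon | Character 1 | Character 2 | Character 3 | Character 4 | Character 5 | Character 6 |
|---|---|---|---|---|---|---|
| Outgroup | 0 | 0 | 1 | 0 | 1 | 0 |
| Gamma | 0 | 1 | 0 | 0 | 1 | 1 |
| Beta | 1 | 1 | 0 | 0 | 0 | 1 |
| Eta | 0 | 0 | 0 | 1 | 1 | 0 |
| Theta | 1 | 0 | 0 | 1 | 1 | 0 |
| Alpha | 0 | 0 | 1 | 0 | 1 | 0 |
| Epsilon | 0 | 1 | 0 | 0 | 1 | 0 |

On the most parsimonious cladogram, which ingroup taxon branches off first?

Alpha

Character polarity is set by the outgroup: the derived state is whichever differs from the outgroup's state, so for Character 3, Character 5 the derived state is '0', and for the remaining characters it is '1'.
Character 1 groups Beta and Theta, which is incompatible with the clades supported by the remaining characters; treating it as convergent (homoplasy) costs fewer steps than any alternative tree.
Character 2 (derived state '1') is shared by Beta, Epsilon, and Gamma — a synapomorphy uniting that clade.
Only Beta, Epsilon, Eta, Gamma, and Theta show the derived state '0' for Character 3, supporting them as a clade.
Character 4 (derived state '1') is shared by Eta and Theta — a synapomorphy uniting that clade.
Character 5: derived state '0' in Beta only — an autapomorphy, so it tells us nothing about relationships among taxa.
Character 6 (derived state '1') is shared by Beta and Gamma — a synapomorphy uniting that clade.
Most parsimonious ingroup topology: ((((Gamma,Beta),Epsilon),(Eta,Theta)),Alpha).
Alpha is sister to the clade containing all other ingroup taxa, so it is the earliest-diverging (most basal) ingroup lineage.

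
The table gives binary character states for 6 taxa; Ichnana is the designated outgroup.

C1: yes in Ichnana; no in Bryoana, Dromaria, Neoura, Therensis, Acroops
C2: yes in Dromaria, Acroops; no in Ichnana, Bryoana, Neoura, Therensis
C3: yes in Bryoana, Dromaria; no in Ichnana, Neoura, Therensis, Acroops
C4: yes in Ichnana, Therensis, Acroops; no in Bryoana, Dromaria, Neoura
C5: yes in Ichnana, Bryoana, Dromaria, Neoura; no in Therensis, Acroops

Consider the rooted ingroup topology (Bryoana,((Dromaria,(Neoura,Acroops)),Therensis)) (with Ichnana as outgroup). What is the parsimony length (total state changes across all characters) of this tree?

Map each character onto (Bryoana,((Dromaria,(Neoura,Acroops)),Therensis)) (rooted by Ichnana) and count the minimum state changes it requires (Fitch parsimony):
C1: 1; C2: 2; C3: 2; C4: 3; C5: 2.
Total tree length = 10.

10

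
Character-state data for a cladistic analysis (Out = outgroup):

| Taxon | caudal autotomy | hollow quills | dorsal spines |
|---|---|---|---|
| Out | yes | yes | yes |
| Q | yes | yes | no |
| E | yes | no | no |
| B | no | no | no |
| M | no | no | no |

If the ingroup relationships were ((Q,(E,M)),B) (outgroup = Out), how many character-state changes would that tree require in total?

5

Map each character onto ((Q,(E,M)),B) (rooted by Out) and count the minimum state changes it requires (Fitch parsimony):
caudal autotomy: 2; hollow quills: 2; dorsal spines: 1.
Total tree length = 5.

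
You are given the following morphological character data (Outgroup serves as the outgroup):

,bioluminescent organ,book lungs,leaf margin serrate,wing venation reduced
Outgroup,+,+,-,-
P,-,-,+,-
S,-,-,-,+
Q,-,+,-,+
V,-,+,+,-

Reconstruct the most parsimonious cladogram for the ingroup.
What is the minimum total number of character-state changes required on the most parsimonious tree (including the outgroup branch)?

5

Character polarity is set by the outgroup: the derived state is whichever differs from the outgroup's state, so for bioluminescent organ, book lungs the derived state is '-', and for the remaining characters it is '+'.
All ingroup taxa share the derived state '-' for bioluminescent organ; it defines the ingroup but does not resolve relationships within it.
book lungs (state '-') occurs in P and S but conflicts with the nesting implied by the other characters — most parsimoniously interpreted as homoplasy.
leaf margin serrate (derived state '+') is shared by P and V — a synapomorphy uniting that clade.
wing venation reduced: derived state '+' in Q and S only — synapomorphy for {Q, S}.
Most parsimonious ingroup topology: ((P,V),(S,Q)).
Changes per character on this tree: bioluminescent organ: 1; book lungs: 2; leaf margin serrate: 1; wing venation reduced: 1.
Total = 5.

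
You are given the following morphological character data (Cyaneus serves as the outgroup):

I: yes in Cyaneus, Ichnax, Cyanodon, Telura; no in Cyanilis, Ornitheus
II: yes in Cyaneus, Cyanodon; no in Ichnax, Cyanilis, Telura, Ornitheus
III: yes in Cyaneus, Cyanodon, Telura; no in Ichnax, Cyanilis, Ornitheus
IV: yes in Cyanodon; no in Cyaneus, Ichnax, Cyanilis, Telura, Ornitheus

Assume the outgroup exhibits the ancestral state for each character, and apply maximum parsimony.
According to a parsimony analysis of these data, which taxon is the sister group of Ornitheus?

Character polarity is set by the outgroup: the derived state is whichever differs from the outgroup's state, so for I, II, III the derived state is 'no', and for the remaining characters it is 'yes'.
I: derived state 'no' in Cyanilis and Ornitheus only — synapomorphy for {Cyanilis, Ornitheus}.
II (derived state 'no') is shared by Cyanilis, Ichnax, Ornitheus, and Telura — a synapomorphy uniting that clade.
Only Cyanilis, Ichnax, and Ornitheus show the derived state 'no' for III, supporting them as a clade.
IV: derived state 'yes' in Cyanodon only — an autapomorphy, so it tells us nothing about relationships among taxa.
Most parsimonious ingroup topology: (((Ichnax,(Cyanilis,Ornitheus)),Telura),Cyanodon).
Ornitheus and Cyanilis form a cherry on this tree, so they are sister taxa.

Cyanilis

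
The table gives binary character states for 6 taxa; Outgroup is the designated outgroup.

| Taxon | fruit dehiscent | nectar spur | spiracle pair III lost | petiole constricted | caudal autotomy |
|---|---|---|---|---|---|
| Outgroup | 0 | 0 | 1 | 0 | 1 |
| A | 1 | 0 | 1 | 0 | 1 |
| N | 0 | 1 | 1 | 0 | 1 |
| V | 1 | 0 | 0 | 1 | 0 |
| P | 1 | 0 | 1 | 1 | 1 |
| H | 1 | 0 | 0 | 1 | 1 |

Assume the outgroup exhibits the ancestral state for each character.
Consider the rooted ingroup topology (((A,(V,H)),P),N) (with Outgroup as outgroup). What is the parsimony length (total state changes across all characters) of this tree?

Map each character onto (((A,(V,H)),P),N) (rooted by Outgroup) and count the minimum state changes it requires (Fitch parsimony):
fruit dehiscent: 1; nectar spur: 1; spiracle pair III lost: 1; petiole constricted: 2; caudal autotomy: 1.
Total tree length = 6.

6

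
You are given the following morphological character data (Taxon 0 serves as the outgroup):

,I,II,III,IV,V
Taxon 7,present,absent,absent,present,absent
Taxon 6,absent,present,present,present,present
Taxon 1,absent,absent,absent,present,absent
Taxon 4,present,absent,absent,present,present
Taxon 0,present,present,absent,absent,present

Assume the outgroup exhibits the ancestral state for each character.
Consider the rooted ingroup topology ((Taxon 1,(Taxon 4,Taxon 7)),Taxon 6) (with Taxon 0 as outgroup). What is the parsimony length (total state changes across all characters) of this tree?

Map each character onto ((Taxon 1,(Taxon 4,Taxon 7)),Taxon 6) (rooted by Taxon 0) and count the minimum state changes it requires (Fitch parsimony):
I: 2; II: 1; III: 1; IV: 1; V: 2.
Total tree length = 7.

7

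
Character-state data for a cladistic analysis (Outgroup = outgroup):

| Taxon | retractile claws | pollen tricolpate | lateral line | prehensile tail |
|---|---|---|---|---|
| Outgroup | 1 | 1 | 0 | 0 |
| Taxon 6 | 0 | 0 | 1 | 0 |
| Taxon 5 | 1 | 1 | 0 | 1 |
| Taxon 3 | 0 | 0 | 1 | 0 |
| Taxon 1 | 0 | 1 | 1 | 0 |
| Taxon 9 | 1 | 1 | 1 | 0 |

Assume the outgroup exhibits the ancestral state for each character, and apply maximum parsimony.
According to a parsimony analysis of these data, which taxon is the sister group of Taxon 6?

Taxon 3

Character polarity is set by the outgroup: the derived state is whichever differs from the outgroup's state, so for retractile claws, pollen tricolpate the derived state is '0', and for the remaining characters it is '1'.
retractile claws (derived state '0') is shared by Taxon 1, Taxon 3, and Taxon 6 — a synapomorphy uniting that clade.
pollen tricolpate (derived state '0') is shared by Taxon 3 and Taxon 6 — a synapomorphy uniting that clade.
lateral line: derived state '1' in Taxon 1, Taxon 3, Taxon 6, and Taxon 9 only — synapomorphy for {Taxon 1, Taxon 3, Taxon 6, Taxon 9}.
prehensile tail: derived state '1' in Taxon 5 only — an autapomorphy, so it tells us nothing about relationships among taxa.
Most parsimonious ingroup topology: ((((Taxon 6,Taxon 3),Taxon 1),Taxon 9),Taxon 5).
Taxon 6 and Taxon 3 form a cherry on this tree, so they are sister taxa.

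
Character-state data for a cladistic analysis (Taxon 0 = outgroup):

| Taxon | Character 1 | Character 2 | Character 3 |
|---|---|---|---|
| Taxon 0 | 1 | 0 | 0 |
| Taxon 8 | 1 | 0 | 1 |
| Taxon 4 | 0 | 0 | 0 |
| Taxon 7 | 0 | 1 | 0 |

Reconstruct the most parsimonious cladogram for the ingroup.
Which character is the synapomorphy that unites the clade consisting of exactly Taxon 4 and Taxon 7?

Character polarity is set by the outgroup: the derived state is whichever differs from the outgroup's state, so for Character 1 the derived state is '0', and for the remaining characters it is '1'.
Character 1: derived state '0' in Taxon 4 and Taxon 7 only — synapomorphy for {Taxon 4, Taxon 7}.
Character 2: derived state '1' in Taxon 7 only — an autapomorphy, so it tells us nothing about relationships among taxa.
Character 3: derived state '1' in Taxon 8 only — an autapomorphy, so it tells us nothing about relationships among taxa.
Most parsimonious ingroup topology: (Taxon 8,(Taxon 4,Taxon 7)).
The clade {Taxon 4, Taxon 7} is supported by Character 1: its derived state '0' occurs in exactly those taxa and in no other taxon (including the outgroup).

Character 1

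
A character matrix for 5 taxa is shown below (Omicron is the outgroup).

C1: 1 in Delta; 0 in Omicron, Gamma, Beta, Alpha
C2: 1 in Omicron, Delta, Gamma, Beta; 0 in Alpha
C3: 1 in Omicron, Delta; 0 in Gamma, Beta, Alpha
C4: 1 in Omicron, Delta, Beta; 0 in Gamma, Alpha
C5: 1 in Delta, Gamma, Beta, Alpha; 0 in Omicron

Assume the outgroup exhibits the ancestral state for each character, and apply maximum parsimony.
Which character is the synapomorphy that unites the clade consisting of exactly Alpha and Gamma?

Character polarity is set by the outgroup: the derived state is whichever differs from the outgroup's state, so for C2, C3, C4 the derived state is '0', and for the remaining characters it is '1'.
C1 (derived state '1') is unique to Delta (autapomorphy; uninformative for grouping).
C2 (derived state '0') is unique to Alpha (autapomorphy; uninformative for grouping).
C3: derived state '0' in Alpha, Beta, and Gamma only — synapomorphy for {Alpha, Beta, Gamma}.
C4: derived state '0' in Alpha and Gamma only — synapomorphy for {Alpha, Gamma}.
All ingroup taxa share the derived state '1' for C5; it defines the ingroup but does not resolve relationships within it.
Most parsimonious ingroup topology: (Delta,((Gamma,Alpha),Beta)).
The clade {Alpha, Gamma} is supported by C4: its derived state '0' occurs in exactly those taxa and in no other taxon (including the outgroup).

C4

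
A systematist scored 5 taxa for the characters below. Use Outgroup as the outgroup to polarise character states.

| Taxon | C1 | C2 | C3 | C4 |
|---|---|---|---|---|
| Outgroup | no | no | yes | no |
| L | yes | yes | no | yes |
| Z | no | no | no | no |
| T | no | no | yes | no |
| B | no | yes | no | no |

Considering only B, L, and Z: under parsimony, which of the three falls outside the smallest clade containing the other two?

Z

Character polarity is set by the outgroup: the derived state is whichever differs from the outgroup's state, so for C3 the derived state is 'no', and for the remaining characters it is 'yes'.
C1 (derived state 'yes') is unique to L (autapomorphy; uninformative for grouping).
C2: derived state 'yes' in B and L only — synapomorphy for {B, L}.
C3 (derived state 'no') is shared by B, L, and Z — a synapomorphy uniting that clade.
C4 (derived state 'yes') is unique to L (autapomorphy; uninformative for grouping).
Most parsimonious ingroup topology: (((L,B),Z),T).
L and B share a more recent common ancestor with each other than either does with Z, so Z is the least closely related of the three.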